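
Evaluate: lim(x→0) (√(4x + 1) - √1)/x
This is a standard limit.

Factor or rationalize the expression:
  lim(x→0) (√(4x + 1) - √1)/x = 2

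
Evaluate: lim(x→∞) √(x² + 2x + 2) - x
This is an ∞-∞ indeterminate form.

Combine fractions or rationalize to convert ∞-∞ to 0/0 form:
  lim(x→∞) √(x² + 2x + 2) - x = 1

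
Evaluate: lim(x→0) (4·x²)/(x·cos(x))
This is a 0/0 indeterminate form.

Apply L'Hôpital's rule: differentiate numerator and denominator separately.
  f(x) = 4·x^2   ⇒   f'(x) = 8·x
  g(x) = x·cos(x)   ⇒   g'(x) = -x·sin(x) + cos(x)
  lim(x→0) f'(x)/g'(x) = lim(x→0) (8·x)/(-x·sin(x) + cos(x))
  = 0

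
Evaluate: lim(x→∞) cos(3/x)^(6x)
This is an exponential indeterminate form.

For exponential indeterminate forms, take the natural log:
  Let L = lim(x→∞) cos(3/x)^(6x)
  Then ln(L) = lim(x→∞) [exponent × ln(base)]
  Evaluate using L'Hôpital or standard limits, then exponentiate.
  L = 1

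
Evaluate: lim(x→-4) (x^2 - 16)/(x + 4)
This is a standard limit.

Factor or rationalize the expression:
  lim(x→-4) (x^2 - 16)/(x + 4) = -8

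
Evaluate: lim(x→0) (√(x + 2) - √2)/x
This is a standard limit.

Factor or rationalize the expression:
  lim(x→0) (√(x + 2) - √2)/x = sqrt(2)/4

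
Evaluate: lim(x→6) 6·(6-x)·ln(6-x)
This is a 0·∞ indeterminate form.

Rewrite 0·∞ as a quotient (0/0 or ∞/∞ form), then apply L'Hôpital's rule:
  lim(x→6) 6·(6-x)·ln(6-x) = 0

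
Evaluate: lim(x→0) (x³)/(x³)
This is a 0/0 indeterminate form.

Apply L'Hôpital's rule: differentiate numerator and denominator separately.
  f(x) = x^3   ⇒   f'(x) = 3·x^2
  g(x) = x^3   ⇒   g'(x) = 3·x^2
  lim(x→0) f'(x)/g'(x) = lim(x→0) (3·x^2)/(3·x^2)
  = 1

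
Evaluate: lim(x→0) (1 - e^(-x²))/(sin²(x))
This is a 0/0 indeterminate form.

Apply L'Hôpital's rule: differentiate numerator and denominator separately.
  f(x) = 1 - e^(-x^2)   ⇒   f'(x) = 2·x·e^(-x^2)
  g(x) = sin(x)^2   ⇒   g'(x) = 2·sin(x)·cos(x)
  lim(x→0) f'(x)/g'(x) = lim(x→0) (2·x·e^(-x^2))/(2·sin(x)·cos(x))
  = 1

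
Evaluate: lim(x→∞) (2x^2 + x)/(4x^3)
This is an ∞/∞ indeterminate form.

Apply L'Hôpital's rule: differentiate numerator and denominator separately.
  f(x) = 2·x^2 + x   ⇒   f'(x) = 4·x + 1
  g(x) = 4·x^3   ⇒   g'(x) = 12·x^2
  lim(x→∞) f'(x)/g'(x) = lim(x→∞) (4·x + 1)/(12·x^2)
  = 0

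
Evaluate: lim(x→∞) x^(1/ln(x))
This is an exponential indeterminate form.

For exponential indeterminate forms, take the natural log:
  Let L = lim(x→∞) x^(1/ln(x))
  Then ln(L) = lim(x→∞) [exponent × ln(base)]
  Evaluate using L'Hôpital or standard limits, then exponentiate.
  L = e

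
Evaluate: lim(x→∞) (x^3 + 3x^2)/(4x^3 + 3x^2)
This is an ∞/∞ indeterminate form.

Apply L'Hôpital's rule: differentiate numerator and denominator separately.
  f(x) = x^3 + 3·x^2   ⇒   f'(x) = 3·x^2 + 6·x
  g(x) = 4·x^3 + 3·x^2   ⇒   g'(x) = 12·x^2 + 6·x
  lim(x→∞) f'(x)/g'(x) = lim(x→∞) (3·x^2 + 6·x)/(12·x^2 + 6·x)
  = 1/4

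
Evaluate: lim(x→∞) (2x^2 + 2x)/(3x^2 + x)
This is an ∞/∞ indeterminate form.

Apply L'Hôpital's rule: differentiate numerator and denominator separately.
  f(x) = 2·x^2 + 2·x   ⇒   f'(x) = 4·x + 2
  g(x) = 3·x^2 + x   ⇒   g'(x) = 6·x + 1
  lim(x→∞) f'(x)/g'(x) = lim(x→∞) (4·x + 2)/(6·x + 1)
  = 2/3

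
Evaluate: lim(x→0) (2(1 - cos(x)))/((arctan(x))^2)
This is a 0/0 indeterminate form.

Apply L'Hôpital's rule: differentiate numerator and denominator separately.
  f(x) = 2 - 2·cos(x)   ⇒   f'(x) = 2·sin(x)
  g(x) = atan(x)^2   ⇒   g'(x) = 2·atan(x)/(x^2 + 1)
  lim(x→0) f'(x)/g'(x) = lim(x→0) (2·sin(x))/(2·atan(x)/(x^2 + 1))
  = 1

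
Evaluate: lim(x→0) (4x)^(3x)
This is an exponential indeterminate form.

For exponential indeterminate forms, take the natural log:
  Let L = lim(x→0) (4x)^(3x)
  Then ln(L) = lim(x→0) [exponent × ln(base)]
  Evaluate using L'Hôpital or standard limits, then exponentiate.
  L = 1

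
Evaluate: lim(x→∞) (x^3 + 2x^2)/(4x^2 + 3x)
This is an ∞/∞ indeterminate form.

Apply L'Hôpital's rule: differentiate numerator and denominator separately.
  f(x) = x^3 + 2·x^2   ⇒   f'(x) = 3·x^2 + 4·x
  g(x) = 4·x^2 + 3·x   ⇒   g'(x) = 8·x + 3
  lim(x→∞) f'(x)/g'(x) = lim(x→∞) (3·x^2 + 4·x)/(8·x + 3)
  = ∞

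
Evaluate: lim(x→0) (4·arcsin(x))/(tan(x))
This is a 0/0 indeterminate form.

Apply L'Hôpital's rule: differentiate numerator and denominator separately.
  f(x) = 4·asin(x)   ⇒   f'(x) = 4/sqrt(1 - x^2)
  g(x) = tan(x)   ⇒   g'(x) = tan(x)^2 + 1
  lim(x→0) f'(x)/g'(x) = lim(x→0) (4/sqrt(1 - x^2))/(tan(x)^2 + 1)
  = 4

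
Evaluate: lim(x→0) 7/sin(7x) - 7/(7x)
This is an ∞-∞ indeterminate form.

Combine fractions or rationalize to convert ∞-∞ to 0/0 form:
  lim(x→0) 7/sin(7x) - 7/(7x) = 0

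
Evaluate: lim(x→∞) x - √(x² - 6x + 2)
This is an ∞-∞ indeterminate form.

Combine fractions or rationalize to convert ∞-∞ to 0/0 form:
  lim(x→∞) x - √(x² - 6x + 2) = 3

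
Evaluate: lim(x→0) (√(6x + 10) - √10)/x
This is a standard limit.

Factor or rationalize the expression:
  lim(x→0) (√(6x + 10) - √10)/x = 3·sqrt(10)/10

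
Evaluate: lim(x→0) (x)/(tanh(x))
This is a 0/0 indeterminate form.

Apply L'Hôpital's rule: differentiate numerator and denominator separately.
  f(x) = x   ⇒   f'(x) = 1
  g(x) = tanh(x)   ⇒   g'(x) = 1 - tanh(x)^2
  lim(x→0) f'(x)/g'(x) = lim(x→0) (1)/(1 - tanh(x)^2)
  = 1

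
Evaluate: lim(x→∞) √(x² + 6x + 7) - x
This is an ∞-∞ indeterminate form.

Combine fractions or rationalize to convert ∞-∞ to 0/0 form:
  lim(x→∞) √(x² + 6x + 7) - x = 3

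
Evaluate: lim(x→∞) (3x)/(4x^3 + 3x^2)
This is an ∞/∞ indeterminate form.

Apply L'Hôpital's rule: differentiate numerator and denominator separately.
  f(x) = 3·x   ⇒   f'(x) = 3
  g(x) = 4·x^3 + 3·x^2   ⇒   g'(x) = 12·x^2 + 6·x
  lim(x→∞) f'(x)/g'(x) = lim(x→∞) (3)/(12·x^2 + 6·x)
  = 0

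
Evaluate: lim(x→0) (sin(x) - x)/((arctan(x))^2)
This is a 0/0 indeterminate form.

Apply L'Hôpital's rule: differentiate numerator and denominator separately.
  f(x) = -x + sin(x)   ⇒   f'(x) = cos(x) - 1
  g(x) = atan(x)^2   ⇒   g'(x) = 2·atan(x)/(x^2 + 1)
  lim(x→0) f'(x)/g'(x) = lim(x→0) (cos(x) - 1)/(2·atan(x)/(x^2 + 1))
  = 0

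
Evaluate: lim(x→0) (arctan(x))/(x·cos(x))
This is a 0/0 indeterminate form.

Apply L'Hôpital's rule: differentiate numerator and denominator separately.
  f(x) = atan(x)   ⇒   f'(x) = 1/(x^2 + 1)
  g(x) = x·cos(x)   ⇒   g'(x) = -x·sin(x) + cos(x)
  lim(x→0) f'(x)/g'(x) = lim(x→0) (1/(x^2 + 1))/(-x·sin(x) + cos(x))
  = 1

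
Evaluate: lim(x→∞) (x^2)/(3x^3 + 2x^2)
This is an ∞/∞ indeterminate form.

Apply L'Hôpital's rule: differentiate numerator and denominator separately.
  f(x) = x^2   ⇒   f'(x) = 2·x
  g(x) = 3·x^3 + 2·x^2   ⇒   g'(x) = 9·x^2 + 4·x
  lim(x→∞) f'(x)/g'(x) = lim(x→∞) (2·x)/(9·x^2 + 4·x)
  = 0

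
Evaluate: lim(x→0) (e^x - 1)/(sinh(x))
This is a 0/0 indeterminate form.

Apply L'Hôpital's rule: differentiate numerator and denominator separately.
  f(x) = e^(x) - 1   ⇒   f'(x) = e^(x)
  g(x) = sinh(x)   ⇒   g'(x) = cosh(x)
  lim(x→0) f'(x)/g'(x) = lim(x→0) (e^(x))/(cosh(x))
  = 1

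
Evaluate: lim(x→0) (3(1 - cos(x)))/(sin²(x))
This is a 0/0 indeterminate form.

Apply L'Hôpital's rule: differentiate numerator and denominator separately.
  f(x) = 3 - 3·cos(x)   ⇒   f'(x) = 3·sin(x)
  g(x) = sin(x)^2   ⇒   g'(x) = 2·sin(x)·cos(x)
  lim(x→0) f'(x)/g'(x) = lim(x→0) (3·sin(x))/(2·sin(x)·cos(x))
  = 3/2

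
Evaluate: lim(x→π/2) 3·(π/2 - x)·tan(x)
This is a 0·∞ indeterminate form.

Rewrite 0·∞ as a quotient (0/0 or ∞/∞ form), then apply L'Hôpital's rule:
  lim(x→π/2) 3·(π/2 - x)·tan(x) = 3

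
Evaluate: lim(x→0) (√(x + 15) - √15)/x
This is a standard limit.

Factor or rationalize the expression:
  lim(x→0) (√(x + 15) - √15)/x = sqrt(15)/30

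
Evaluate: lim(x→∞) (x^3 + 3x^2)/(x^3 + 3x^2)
This is an ∞/∞ indeterminate form.

Apply L'Hôpital's rule: differentiate numerator and denominator separately.
  f(x) = x^3 + 3·x^2   ⇒   f'(x) = 3·x^2 + 6·x
  g(x) = x^3 + 3·x^2   ⇒   g'(x) = 3·x^2 + 6·x
  lim(x→∞) f'(x)/g'(x) = lim(x→∞) (3·x^2 + 6·x)/(3·x^2 + 6·x)
  = 1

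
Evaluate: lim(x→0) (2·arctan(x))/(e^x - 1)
This is a 0/0 indeterminate form.

Apply L'Hôpital's rule: differentiate numerator and denominator separately.
  f(x) = 2·atan(x)   ⇒   f'(x) = 2/(x^2 + 1)
  g(x) = e^(x) - 1   ⇒   g'(x) = e^(x)
  lim(x→0) f'(x)/g'(x) = lim(x→0) (2/(x^2 + 1))/(e^(x))
  = 2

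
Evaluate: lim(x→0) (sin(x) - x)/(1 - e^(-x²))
This is a 0/0 indeterminate form.

Apply L'Hôpital's rule: differentiate numerator and denominator separately.
  f(x) = -x + sin(x)   ⇒   f'(x) = cos(x) - 1
  g(x) = 1 - e^(-x^2)   ⇒   g'(x) = 2·x·e^(-x^2)
  lim(x→0) f'(x)/g'(x) = lim(x→0) (cos(x) - 1)/(2·x·e^(-x^2))
  = 0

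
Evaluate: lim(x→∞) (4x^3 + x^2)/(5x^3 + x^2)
This is an ∞/∞ indeterminate form.

Apply L'Hôpital's rule: differentiate numerator and denominator separately.
  f(x) = 4·x^3 + x^2   ⇒   f'(x) = 12·x^2 + 2·x
  g(x) = 5·x^3 + x^2   ⇒   g'(x) = 15·x^2 + 2·x
  lim(x→∞) f'(x)/g'(x) = lim(x→∞) (12·x^2 + 2·x)/(15·x^2 + 2·x)
  = 4/5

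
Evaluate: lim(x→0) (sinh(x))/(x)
This is a 0/0 indeterminate form.

Apply L'Hôpital's rule: differentiate numerator and denominator separately.
  f(x) = sinh(x)   ⇒   f'(x) = cosh(x)
  g(x) = x   ⇒   g'(x) = 1
  lim(x→0) f'(x)/g'(x) = lim(x→0) (cosh(x))/(1)
  = 1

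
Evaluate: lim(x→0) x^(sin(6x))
This is an exponential indeterminate form.

For exponential indeterminate forms, take the natural log:
  Let L = lim(x→0) x^(sin(6x))
  Then ln(L) = lim(x→0) [exponent × ln(base)]
  Evaluate using L'Hôpital or standard limits, then exponentiate.
  L = 1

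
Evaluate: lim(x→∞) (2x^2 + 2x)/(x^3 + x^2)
This is an ∞/∞ indeterminate form.

Apply L'Hôpital's rule: differentiate numerator and denominator separately.
  f(x) = 2·x^2 + 2·x   ⇒   f'(x) = 4·x + 2
  g(x) = x^3 + x^2   ⇒   g'(x) = 3·x^2 + 2·x
  lim(x→∞) f'(x)/g'(x) = lim(x→∞) (4·x + 2)/(3·x^2 + 2·x)
  = 0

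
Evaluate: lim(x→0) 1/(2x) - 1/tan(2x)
This is an ∞-∞ indeterminate form.

Combine fractions or rationalize to convert ∞-∞ to 0/0 form:
  lim(x→0) 1/(2x) - 1/tan(2x) = 0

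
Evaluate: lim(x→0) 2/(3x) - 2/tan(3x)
This is an ∞-∞ indeterminate form.

Combine fractions or rationalize to convert ∞-∞ to 0/0 form:
  lim(x→0) 2/(3x) - 2/tan(3x) = 0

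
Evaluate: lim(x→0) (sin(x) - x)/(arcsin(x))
This is a 0/0 indeterminate form.

Apply L'Hôpital's rule: differentiate numerator and denominator separately.
  f(x) = -x + sin(x)   ⇒   f'(x) = cos(x) - 1
  g(x) = asin(x)   ⇒   g'(x) = 1/sqrt(1 - x^2)
  lim(x→0) f'(x)/g'(x) = lim(x→0) (cos(x) - 1)/(1/sqrt(1 - x^2))
  = 0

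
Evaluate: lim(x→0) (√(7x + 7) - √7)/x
This is a standard limit.

Factor or rationalize the expression:
  lim(x→0) (√(7x + 7) - √7)/x = sqrt(7)/2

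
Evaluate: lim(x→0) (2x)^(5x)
This is an exponential indeterminate form.

For exponential indeterminate forms, take the natural log:
  Let L = lim(x→0) (2x)^(5x)
  Then ln(L) = lim(x→0) [exponent × ln(base)]
  Evaluate using L'Hôpital or standard limits, then exponentiate.
  L = 1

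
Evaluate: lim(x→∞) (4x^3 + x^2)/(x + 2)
This is an ∞/∞ indeterminate form.

Apply L'Hôpital's rule: differentiate numerator and denominator separately.
  f(x) = 4·x^3 + x^2   ⇒   f'(x) = 12·x^2 + 2·x
  g(x) = x + 2   ⇒   g'(x) = 1
  lim(x→∞) f'(x)/g'(x) = lim(x→∞) (12·x^2 + 2·x)/(1)
  = ∞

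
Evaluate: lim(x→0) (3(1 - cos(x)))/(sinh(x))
This is a 0/0 indeterminate form.

Apply L'Hôpital's rule: differentiate numerator and denominator separately.
  f(x) = 3 - 3·cos(x)   ⇒   f'(x) = 3·sin(x)
  g(x) = sinh(x)   ⇒   g'(x) = cosh(x)
  lim(x→0) f'(x)/g'(x) = lim(x→0) (3·sin(x))/(cosh(x))
  = 0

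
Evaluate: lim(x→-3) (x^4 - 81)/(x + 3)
This is a standard limit.

Factor or rationalize the expression:
  lim(x→-3) (x^4 - 81)/(x + 3) = -108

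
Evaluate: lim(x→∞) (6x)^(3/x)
This is an exponential indeterminate form.

For exponential indeterminate forms, take the natural log:
  Let L = lim(x→∞) (6x)^(3/x)
  Then ln(L) = lim(x→∞) [exponent × ln(base)]
  Evaluate using L'Hôpital or standard limits, then exponentiate.
  L = 1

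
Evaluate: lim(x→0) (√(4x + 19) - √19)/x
This is a standard limit.

Factor or rationalize the expression:
  lim(x→0) (√(4x + 19) - √19)/x = 2·sqrt(19)/19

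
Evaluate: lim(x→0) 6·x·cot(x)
This is a 0·∞ indeterminate form.

Rewrite 0·∞ as a quotient (0/0 or ∞/∞ form), then apply L'Hôpital's rule:
  lim(x→0) 6·x·cot(x) = 6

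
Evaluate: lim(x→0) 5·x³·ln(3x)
This is a 0·∞ indeterminate form.

Rewrite 0·∞ as a quotient (0/0 or ∞/∞ form), then apply L'Hôpital's rule:
  lim(x→0) 5·x³·ln(3x) = 0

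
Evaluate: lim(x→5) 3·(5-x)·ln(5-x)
This is a 0·∞ indeterminate form.

Rewrite 0·∞ as a quotient (0/0 or ∞/∞ form), then apply L'Hôpital's rule:
  lim(x→5) 3·(5-x)·ln(5-x) = 0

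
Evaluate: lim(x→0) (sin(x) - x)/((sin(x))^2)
This is a 0/0 indeterminate form.

Apply L'Hôpital's rule: differentiate numerator and denominator separately.
  f(x) = -x + sin(x)   ⇒   f'(x) = cos(x) - 1
  g(x) = sin(x)^2   ⇒   g'(x) = 2·sin(x)·cos(x)
  lim(x→0) f'(x)/g'(x) = lim(x→0) (cos(x) - 1)/(2·sin(x)·cos(x))
  = 0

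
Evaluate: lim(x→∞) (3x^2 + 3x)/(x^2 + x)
This is an ∞/∞ indeterminate form.

Apply L'Hôpital's rule: differentiate numerator and denominator separately.
  f(x) = 3·x^2 + 3·x   ⇒   f'(x) = 6·x + 3
  g(x) = x^2 + x   ⇒   g'(x) = 2·x + 1
  lim(x→∞) f'(x)/g'(x) = lim(x→∞) (6·x + 3)/(2·x + 1)
  = 3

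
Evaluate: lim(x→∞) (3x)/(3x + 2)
This is an ∞/∞ indeterminate form.

Apply L'Hôpital's rule: differentiate numerator and denominator separately.
  f(x) = 3·x   ⇒   f'(x) = 3
  g(x) = 3·x + 2   ⇒   g'(x) = 3
  lim(x→∞) f'(x)/g'(x) = lim(x→∞) (3)/(3)
  = 1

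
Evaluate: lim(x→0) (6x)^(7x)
This is an exponential indeterminate form.

For exponential indeterminate forms, take the natural log:
  Let L = lim(x→0) (6x)^(7x)
  Then ln(L) = lim(x→0) [exponent × ln(base)]
  Evaluate using L'Hôpital or standard limits, then exponentiate.
  L = 1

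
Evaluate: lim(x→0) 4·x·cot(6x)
This is a 0·∞ indeterminate form.

Rewrite 0·∞ as a quotient (0/0 or ∞/∞ form), then apply L'Hôpital's rule:
  lim(x→0) 4·x·cot(6x) = 2/3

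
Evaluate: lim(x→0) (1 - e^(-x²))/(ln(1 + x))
This is a 0/0 indeterminate form.

Apply L'Hôpital's rule: differentiate numerator and denominator separately.
  f(x) = 1 - e^(-x^2)   ⇒   f'(x) = 2·x·e^(-x^2)
  g(x) = ln(x + 1)   ⇒   g'(x) = 1/(x + 1)
  lim(x→0) f'(x)/g'(x) = lim(x→0) (2·x·e^(-x^2))/(1/(x + 1))
  = 0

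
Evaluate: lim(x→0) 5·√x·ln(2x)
This is a 0·∞ indeterminate form.

Rewrite 0·∞ as a quotient (0/0 or ∞/∞ form), then apply L'Hôpital's rule:
  lim(x→0) 5·√x·ln(2x) = 0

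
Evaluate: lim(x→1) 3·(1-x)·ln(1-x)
This is a 0·∞ indeterminate form.

Rewrite 0·∞ as a quotient (0/0 or ∞/∞ form), then apply L'Hôpital's rule:
  lim(x→1) 3·(1-x)·ln(1-x) = 0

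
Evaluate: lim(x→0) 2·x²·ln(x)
This is a 0·∞ indeterminate form.

Rewrite 0·∞ as a quotient (0/0 or ∞/∞ form), then apply L'Hôpital's rule:
  lim(x→0) 2·x²·ln(x) = 0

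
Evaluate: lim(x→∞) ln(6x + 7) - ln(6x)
This is an ∞-∞ indeterminate form.

Combine fractions or rationalize to convert ∞-∞ to 0/0 form:
  lim(x→∞) ln(6x + 7) - ln(6x) = 0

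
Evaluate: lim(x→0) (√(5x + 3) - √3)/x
This is a standard limit.

Factor or rationalize the expression:
  lim(x→0) (√(5x + 3) - √3)/x = 5·sqrt(3)/6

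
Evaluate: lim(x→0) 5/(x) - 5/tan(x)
This is an ∞-∞ indeterminate form.

Combine fractions or rationalize to convert ∞-∞ to 0/0 form:
  lim(x→0) 5/(x) - 5/tan(x) = 0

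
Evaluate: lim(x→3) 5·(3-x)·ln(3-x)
This is a 0·∞ indeterminate form.

Rewrite 0·∞ as a quotient (0/0 or ∞/∞ form), then apply L'Hôpital's rule:
  lim(x→3) 5·(3-x)·ln(3-x) = 0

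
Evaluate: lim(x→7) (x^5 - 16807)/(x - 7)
This is a standard limit.

Factor or rationalize the expression:
  lim(x→7) (x^5 - 16807)/(x - 7) = 12005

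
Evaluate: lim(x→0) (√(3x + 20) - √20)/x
This is a standard limit.

Factor or rationalize the expression:
  lim(x→0) (√(3x + 20) - √20)/x = 3·sqrt(5)/20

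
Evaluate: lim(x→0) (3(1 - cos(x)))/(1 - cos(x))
This is a 0/0 indeterminate form.

Apply L'Hôpital's rule: differentiate numerator and denominator separately.
  f(x) = 3 - 3·cos(x)   ⇒   f'(x) = 3·sin(x)
  g(x) = 1 - cos(x)   ⇒   g'(x) = sin(x)
  lim(x→0) f'(x)/g'(x) = lim(x→0) (3·sin(x))/(sin(x))
  = 3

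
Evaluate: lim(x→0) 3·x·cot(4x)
This is a 0·∞ indeterminate form.

Rewrite 0·∞ as a quotient (0/0 or ∞/∞ form), then apply L'Hôpital's rule:
  lim(x→0) 3·x·cot(4x) = 3/4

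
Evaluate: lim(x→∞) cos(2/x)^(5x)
This is an exponential indeterminate form.

For exponential indeterminate forms, take the natural log:
  Let L = lim(x→∞) cos(2/x)^(5x)
  Then ln(L) = lim(x→∞) [exponent × ln(base)]
  Evaluate using L'Hôpital or standard limits, then exponentiate.
  L = 1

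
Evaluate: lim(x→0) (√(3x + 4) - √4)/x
This is a standard limit.

Factor or rationalize the expression:
  lim(x→0) (√(3x + 4) - √4)/x = 3/4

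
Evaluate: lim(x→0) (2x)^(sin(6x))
This is an exponential indeterminate form.

For exponential indeterminate forms, take the natural log:
  Let L = lim(x→0) (2x)^(sin(6x))
  Then ln(L) = lim(x→0) [exponent × ln(base)]
  Evaluate using L'Hôpital or standard limits, then exponentiate.
  L = 1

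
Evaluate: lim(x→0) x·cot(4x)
This is a 0·∞ indeterminate form.

Rewrite 0·∞ as a quotient (0/0 or ∞/∞ form), then apply L'Hôpital's rule:
  lim(x→0) x·cot(4x) = 1/4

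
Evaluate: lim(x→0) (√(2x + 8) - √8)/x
This is a standard limit.

Factor or rationalize the expression:
  lim(x→0) (√(2x + 8) - √8)/x = sqrt(2)/4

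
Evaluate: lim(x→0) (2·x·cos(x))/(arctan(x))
This is a 0/0 indeterminate form.

Apply L'Hôpital's rule: differentiate numerator and denominator separately.
  f(x) = 2·x·cos(x)   ⇒   f'(x) = -2·x·sin(x) + 2·cos(x)
  g(x) = atan(x)   ⇒   g'(x) = 1/(x^2 + 1)
  lim(x→0) f'(x)/g'(x) = lim(x→0) (-2·x·sin(x) + 2·cos(x))/(1/(x^2 + 1))
  = 2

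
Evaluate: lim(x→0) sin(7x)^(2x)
This is an exponential indeterminate form.

For exponential indeterminate forms, take the natural log:
  Let L = lim(x→0) sin(7x)^(2x)
  Then ln(L) = lim(x→0) [exponent × ln(base)]
  Evaluate using L'Hôpital or standard limits, then exponentiate.
  L = 1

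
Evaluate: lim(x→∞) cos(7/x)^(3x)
This is an exponential indeterminate form.

For exponential indeterminate forms, take the natural log:
  Let L = lim(x→∞) cos(7/x)^(3x)
  Then ln(L) = lim(x→∞) [exponent × ln(base)]
  Evaluate using L'Hôpital or standard limits, then exponentiate.
  L = 1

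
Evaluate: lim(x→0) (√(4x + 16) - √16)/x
This is a standard limit.

Factor or rationalize the expression:
  lim(x→0) (√(4x + 16) - √16)/x = 1/2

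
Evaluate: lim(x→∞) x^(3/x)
This is an exponential indeterminate form.

For exponential indeterminate forms, take the natural log:
  Let L = lim(x→∞) x^(3/x)
  Then ln(L) = lim(x→∞) [exponent × ln(base)]
  Evaluate using L'Hôpital or standard limits, then exponentiate.
  L = 1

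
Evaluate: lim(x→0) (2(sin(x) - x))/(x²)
This is a 0/0 indeterminate form.

Apply L'Hôpital's rule: differentiate numerator and denominator separately.
  f(x) = -2·x + 2·sin(x)   ⇒   f'(x) = 2·cos(x) - 2
  g(x) = x^2   ⇒   g'(x) = 2·x
  lim(x→0) f'(x)/g'(x) = lim(x→0) (2·cos(x) - 2)/(2·x)
  = 0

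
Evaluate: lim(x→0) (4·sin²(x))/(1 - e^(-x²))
This is a 0/0 indeterminate form.

Apply L'Hôpital's rule: differentiate numerator and denominator separately.
  f(x) = 4·sin(x)^2   ⇒   f'(x) = 8·sin(x)·cos(x)
  g(x) = 1 - e^(-x^2)   ⇒   g'(x) = 2·x·e^(-x^2)
  lim(x→0) f'(x)/g'(x) = lim(x→0) (8·sin(x)·cos(x))/(2·x·e^(-x^2))
  = 4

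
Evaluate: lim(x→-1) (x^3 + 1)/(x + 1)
This is a standard limit.

Factor or rationalize the expression:
  lim(x→-1) (x^3 + 1)/(x + 1) = 3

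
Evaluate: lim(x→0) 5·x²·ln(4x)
This is a 0·∞ indeterminate form.

Rewrite 0·∞ as a quotient (0/0 or ∞/∞ form), then apply L'Hôpital's rule:
  lim(x→0) 5·x²·ln(4x) = 0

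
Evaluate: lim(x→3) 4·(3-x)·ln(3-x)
This is a 0·∞ indeterminate form.

Rewrite 0·∞ as a quotient (0/0 or ∞/∞ form), then apply L'Hôpital's rule:
  lim(x→3) 4·(3-x)·ln(3-x) = 0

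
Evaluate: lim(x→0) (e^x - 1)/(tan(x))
This is a 0/0 indeterminate form.

Apply L'Hôpital's rule: differentiate numerator and denominator separately.
  f(x) = e^(x) - 1   ⇒   f'(x) = e^(x)
  g(x) = tan(x)   ⇒   g'(x) = tan(x)^2 + 1
  lim(x→0) f'(x)/g'(x) = lim(x→0) (e^(x))/(tan(x)^2 + 1)
  = 1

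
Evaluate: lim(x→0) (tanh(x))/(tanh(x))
This is a 0/0 indeterminate form.

Apply L'Hôpital's rule: differentiate numerator and denominator separately.
  f(x) = tanh(x)   ⇒   f'(x) = 1 - tanh(x)^2
  g(x) = tanh(x)   ⇒   g'(x) = 1 - tanh(x)^2
  lim(x→0) f'(x)/g'(x) = lim(x→0) (1 - tanh(x)^2)/(1 - tanh(x)^2)
  = 1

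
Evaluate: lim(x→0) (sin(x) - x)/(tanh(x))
This is a 0/0 indeterminate form.

Apply L'Hôpital's rule: differentiate numerator and denominator separately.
  f(x) = -x + sin(x)   ⇒   f'(x) = cos(x) - 1
  g(x) = tanh(x)   ⇒   g'(x) = 1 - tanh(x)^2
  lim(x→0) f'(x)/g'(x) = lim(x→0) (cos(x) - 1)/(1 - tanh(x)^2)
  = 0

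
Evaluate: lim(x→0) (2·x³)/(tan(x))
This is a 0/0 indeterminate form.

Apply L'Hôpital's rule: differentiate numerator and denominator separately.
  f(x) = 2·x^3   ⇒   f'(x) = 6·x^2
  g(x) = tan(x)   ⇒   g'(x) = tan(x)^2 + 1
  lim(x→0) f'(x)/g'(x) = lim(x→0) (6·x^2)/(tan(x)^2 + 1)
  = 0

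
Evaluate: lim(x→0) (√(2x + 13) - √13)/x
This is a standard limit.

Factor or rationalize the expression:
  lim(x→0) (√(2x + 13) - √13)/x = sqrt(13)/13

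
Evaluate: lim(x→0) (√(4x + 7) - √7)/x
This is a standard limit.

Factor or rationalize the expression:
  lim(x→0) (√(4x + 7) - √7)/x = 2·sqrt(7)/7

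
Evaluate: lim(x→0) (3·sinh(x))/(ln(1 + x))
This is a 0/0 indeterminate form.

Apply L'Hôpital's rule: differentiate numerator and denominator separately.
  f(x) = 3·sinh(x)   ⇒   f'(x) = 3·cosh(x)
  g(x) = ln(x + 1)   ⇒   g'(x) = 1/(x + 1)
  lim(x→0) f'(x)/g'(x) = lim(x→0) (3·cosh(x))/(1/(x + 1))
  = 3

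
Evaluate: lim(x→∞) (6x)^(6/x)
This is an exponential indeterminate form.

For exponential indeterminate forms, take the natural log:
  Let L = lim(x→∞) (6x)^(6/x)
  Then ln(L) = lim(x→∞) [exponent × ln(base)]
  Evaluate using L'Hôpital or standard limits, then exponentiate.
  L = 1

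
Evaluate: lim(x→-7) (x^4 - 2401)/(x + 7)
This is a standard limit.

Factor or rationalize the expression:
  lim(x→-7) (x^4 - 2401)/(x + 7) = -1372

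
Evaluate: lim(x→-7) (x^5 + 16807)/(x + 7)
This is a standard limit.

Factor or rationalize the expression:
  lim(x→-7) (x^5 + 16807)/(x + 7) = 12005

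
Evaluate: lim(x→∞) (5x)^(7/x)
This is an exponential indeterminate form.

For exponential indeterminate forms, take the natural log:
  Let L = lim(x→∞) (5x)^(7/x)
  Then ln(L) = lim(x→∞) [exponent × ln(base)]
  Evaluate using L'Hôpital or standard limits, then exponentiate.
  L = 1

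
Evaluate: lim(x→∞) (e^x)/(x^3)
This is an ∞/∞ indeterminate form.

Apply L'Hôpital's rule: differentiate numerator and denominator separately.
  f(x) = e^(x)   ⇒   f'(x) = e^(x)
  g(x) = x^3   ⇒   g'(x) = 3·x^2
  lim(x→∞) f'(x)/g'(x) = lim(x→∞) (e^(x))/(3·x^2)
  = ∞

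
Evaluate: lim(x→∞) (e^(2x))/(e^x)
This is an ∞/∞ indeterminate form.

Apply L'Hôpital's rule: differentiate numerator and denominator separately.
  f(x) = e^(2·x)   ⇒   f'(x) = 2·e^(2·x)
  g(x) = e^(x)   ⇒   g'(x) = e^(x)
  lim(x→∞) f'(x)/g'(x) = lim(x→∞) (2·e^(2·x))/(e^(x))
  = ∞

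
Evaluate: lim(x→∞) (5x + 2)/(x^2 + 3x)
This is an ∞/∞ indeterminate form.

Apply L'Hôpital's rule: differentiate numerator and denominator separately.
  f(x) = 5·x + 2   ⇒   f'(x) = 5
  g(x) = x^2 + 3·x   ⇒   g'(x) = 2·x + 3
  lim(x→∞) f'(x)/g'(x) = lim(x→∞) (5)/(2·x + 3)
  = 0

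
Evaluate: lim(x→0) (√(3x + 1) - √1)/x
This is a standard limit.

Factor or rationalize the expression:
  lim(x→0) (√(3x + 1) - √1)/x = 3/2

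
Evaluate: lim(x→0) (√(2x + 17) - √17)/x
This is a standard limit.

Factor or rationalize the expression:
  lim(x→0) (√(2x + 17) - √17)/x = sqrt(17)/17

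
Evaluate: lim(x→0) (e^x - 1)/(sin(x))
This is a 0/0 indeterminate form.

Apply L'Hôpital's rule: differentiate numerator and denominator separately.
  f(x) = e^(x) - 1   ⇒   f'(x) = e^(x)
  g(x) = sin(x)   ⇒   g'(x) = cos(x)
  lim(x→0) f'(x)/g'(x) = lim(x→0) (e^(x))/(cos(x))
  = 1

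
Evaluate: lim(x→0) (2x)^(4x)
This is an exponential indeterminate form.

For exponential indeterminate forms, take the natural log:
  Let L = lim(x→0) (2x)^(4x)
  Then ln(L) = lim(x→0) [exponent × ln(base)]
  Evaluate using L'Hôpital or standard limits, then exponentiate.
  L = 1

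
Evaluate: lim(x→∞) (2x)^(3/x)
This is an exponential indeterminate form.

For exponential indeterminate forms, take the natural log:
  Let L = lim(x→∞) (2x)^(3/x)
  Then ln(L) = lim(x→∞) [exponent × ln(base)]
  Evaluate using L'Hôpital or standard limits, then exponentiate.
  L = 1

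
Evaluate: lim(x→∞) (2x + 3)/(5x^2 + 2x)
This is an ∞/∞ indeterminate form.

Apply L'Hôpital's rule: differentiate numerator and denominator separately.
  f(x) = 2·x + 3   ⇒   f'(x) = 2
  g(x) = 5·x^2 + 2·x   ⇒   g'(x) = 10·x + 2
  lim(x→∞) f'(x)/g'(x) = lim(x→∞) (2)/(10·x + 2)
  = 0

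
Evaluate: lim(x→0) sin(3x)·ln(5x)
This is a 0·∞ indeterminate form.

Rewrite 0·∞ as a quotient (0/0 or ∞/∞ form), then apply L'Hôpital's rule:
  lim(x→0) sin(3x)·ln(5x) = 0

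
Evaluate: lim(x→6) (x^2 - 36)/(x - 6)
This is a standard limit.

Factor or rationalize the expression:
  lim(x→6) (x^2 - 36)/(x - 6) = 12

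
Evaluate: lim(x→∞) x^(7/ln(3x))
This is an exponential indeterminate form.

For exponential indeterminate forms, take the natural log:
  Let L = lim(x→∞) x^(7/ln(3x))
  Then ln(L) = lim(x→∞) [exponent × ln(base)]
  Evaluate using L'Hôpital or standard limits, then exponentiate.
  L = e^(7)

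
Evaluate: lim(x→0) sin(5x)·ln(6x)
This is a 0·∞ indeterminate form.

Rewrite 0·∞ as a quotient (0/0 or ∞/∞ form), then apply L'Hôpital's rule:
  lim(x→0) sin(5x)·ln(6x) = 0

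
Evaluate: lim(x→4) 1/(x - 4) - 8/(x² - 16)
This is an ∞-∞ indeterminate form.

Combine fractions or rationalize to convert ∞-∞ to 0/0 form:
  lim(x→4) 1/(x - 4) - 8/(x² - 16) = 1/8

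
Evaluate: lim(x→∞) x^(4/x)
This is an exponential indeterminate form.

For exponential indeterminate forms, take the natural log:
  Let L = lim(x→∞) x^(4/x)
  Then ln(L) = lim(x→∞) [exponent × ln(base)]
  Evaluate using L'Hôpital or standard limits, then exponentiate.
  L = 1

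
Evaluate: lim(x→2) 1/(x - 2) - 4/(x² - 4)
This is an ∞-∞ indeterminate form.

Combine fractions or rationalize to convert ∞-∞ to 0/0 form:
  lim(x→2) 1/(x - 2) - 4/(x² - 4) = 1/4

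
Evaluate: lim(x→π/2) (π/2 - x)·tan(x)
This is a 0·∞ indeterminate form.

Rewrite 0·∞ as a quotient (0/0 or ∞/∞ form), then apply L'Hôpital's rule:
  lim(x→π/2) (π/2 - x)·tan(x) = 1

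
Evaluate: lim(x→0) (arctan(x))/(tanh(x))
This is a 0/0 indeterminate form.

Apply L'Hôpital's rule: differentiate numerator and denominator separately.
  f(x) = atan(x)   ⇒   f'(x) = 1/(x^2 + 1)
  g(x) = tanh(x)   ⇒   g'(x) = 1 - tanh(x)^2
  lim(x→0) f'(x)/g'(x) = lim(x→0) (1/(x^2 + 1))/(1 - tanh(x)^2)
  = 1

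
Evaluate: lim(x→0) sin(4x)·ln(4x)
This is a 0·∞ indeterminate form.

Rewrite 0·∞ as a quotient (0/0 or ∞/∞ form), then apply L'Hôpital's rule:
  lim(x→0) sin(4x)·ln(4x) = 0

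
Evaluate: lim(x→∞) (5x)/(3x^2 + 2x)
This is an ∞/∞ indeterminate form.

Apply L'Hôpital's rule: differentiate numerator and denominator separately.
  f(x) = 5·x   ⇒   f'(x) = 5
  g(x) = 3·x^2 + 2·x   ⇒   g'(x) = 6·x + 2
  lim(x→∞) f'(x)/g'(x) = lim(x→∞) (5)/(6·x + 2)
  = 0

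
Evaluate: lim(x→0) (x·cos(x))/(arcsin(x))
This is a 0/0 indeterminate form.

Apply L'Hôpital's rule: differentiate numerator and denominator separately.
  f(x) = x·cos(x)   ⇒   f'(x) = -x·sin(x) + cos(x)
  g(x) = asin(x)   ⇒   g'(x) = 1/sqrt(1 - x^2)
  lim(x→0) f'(x)/g'(x) = lim(x→0) (-x·sin(x) + cos(x))/(1/sqrt(1 - x^2))
  = 1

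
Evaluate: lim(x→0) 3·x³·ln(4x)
This is a 0·∞ indeterminate form.

Rewrite 0·∞ as a quotient (0/0 or ∞/∞ form), then apply L'Hôpital's rule:
  lim(x→0) 3·x³·ln(4x) = 0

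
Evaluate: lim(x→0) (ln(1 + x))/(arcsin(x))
This is a 0/0 indeterminate form.

Apply L'Hôpital's rule: differentiate numerator and denominator separately.
  f(x) = ln(x + 1)   ⇒   f'(x) = 1/(x + 1)
  g(x) = asin(x)   ⇒   g'(x) = 1/sqrt(1 - x^2)
  lim(x→0) f'(x)/g'(x) = lim(x→0) (1/(x + 1))/(1/sqrt(1 - x^2))
  = 1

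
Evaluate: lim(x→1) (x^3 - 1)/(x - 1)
This is a standard limit.

Factor or rationalize the expression:
  lim(x→1) (x^3 - 1)/(x - 1) = 3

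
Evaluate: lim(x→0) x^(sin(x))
This is an exponential indeterminate form.

For exponential indeterminate forms, take the natural log:
  Let L = lim(x→0) x^(sin(x))
  Then ln(L) = lim(x→0) [exponent × ln(base)]
  Evaluate using L'Hôpital or standard limits, then exponentiate.
  L = 1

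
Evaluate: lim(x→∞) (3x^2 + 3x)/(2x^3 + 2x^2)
This is an ∞/∞ indeterminate form.

Apply L'Hôpital's rule: differentiate numerator and denominator separately.
  f(x) = 3·x^2 + 3·x   ⇒   f'(x) = 6·x + 3
  g(x) = 2·x^3 + 2·x^2   ⇒   g'(x) = 6·x^2 + 4·x
  lim(x→∞) f'(x)/g'(x) = lim(x→∞) (6·x + 3)/(6·x^2 + 4·x)
  = 0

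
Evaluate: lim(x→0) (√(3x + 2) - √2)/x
This is a standard limit.

Factor or rationalize the expression:
  lim(x→0) (√(3x + 2) - √2)/x = 3·sqrt(2)/4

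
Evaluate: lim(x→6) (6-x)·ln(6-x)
This is a 0·∞ indeterminate form.

Rewrite 0·∞ as a quotient (0/0 or ∞/∞ form), then apply L'Hôpital's rule:
  lim(x→6) (6-x)·ln(6-x) = 0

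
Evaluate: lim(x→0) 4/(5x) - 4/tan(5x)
This is an ∞-∞ indeterminate form.

Combine fractions or rationalize to convert ∞-∞ to 0/0 form:
  lim(x→0) 4/(5x) - 4/tan(5x) = 0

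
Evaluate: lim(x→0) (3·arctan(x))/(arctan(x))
This is a 0/0 indeterminate form.

Apply L'Hôpital's rule: differentiate numerator and denominator separately.
  f(x) = 3·atan(x)   ⇒   f'(x) = 3/(x^2 + 1)
  g(x) = atan(x)   ⇒   g'(x) = 1/(x^2 + 1)
  lim(x→0) f'(x)/g'(x) = lim(x→0) (3/(x^2 + 1))/(1/(x^2 + 1))
  = 3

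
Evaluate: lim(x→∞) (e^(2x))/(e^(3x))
This is an ∞/∞ indeterminate form.

Apply L'Hôpital's rule: differentiate numerator and denominator separately.
  f(x) = e^(2·x)   ⇒   f'(x) = 2·e^(2·x)
  g(x) = e^(3·x)   ⇒   g'(x) = 3·e^(3·x)
  lim(x→∞) f'(x)/g'(x) = lim(x→∞) (2·e^(2·x))/(3·e^(3·x))
  = 0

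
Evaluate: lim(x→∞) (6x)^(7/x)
This is an exponential indeterminate form.

For exponential indeterminate forms, take the natural log:
  Let L = lim(x→∞) (6x)^(7/x)
  Then ln(L) = lim(x→∞) [exponent × ln(base)]
  Evaluate using L'Hôpital or standard limits, then exponentiate.
  L = 1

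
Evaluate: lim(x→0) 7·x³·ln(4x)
This is a 0·∞ indeterminate form.

Rewrite 0·∞ as a quotient (0/0 or ∞/∞ form), then apply L'Hôpital's rule:
  lim(x→0) 7·x³·ln(4x) = 0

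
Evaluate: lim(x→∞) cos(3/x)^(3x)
This is an exponential indeterminate form.

For exponential indeterminate forms, take the natural log:
  Let L = lim(x→∞) cos(3/x)^(3x)
  Then ln(L) = lim(x→∞) [exponent × ln(base)]
  Evaluate using L'Hôpital or standard limits, then exponentiate.
  L = 1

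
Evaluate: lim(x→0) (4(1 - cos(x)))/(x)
This is a 0/0 indeterminate form.

Apply L'Hôpital's rule: differentiate numerator and denominator separately.
  f(x) = 4 - 4·cos(x)   ⇒   f'(x) = 4·sin(x)
  g(x) = x   ⇒   g'(x) = 1
  lim(x→0) f'(x)/g'(x) = lim(x→0) (4·sin(x))/(1)
  = 0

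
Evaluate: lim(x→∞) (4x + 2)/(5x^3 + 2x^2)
This is an ∞/∞ indeterminate form.

Apply L'Hôpital's rule: differentiate numerator and denominator separately.
  f(x) = 4·x + 2   ⇒   f'(x) = 4
  g(x) = 5·x^3 + 2·x^2   ⇒   g'(x) = 15·x^2 + 4·x
  lim(x→∞) f'(x)/g'(x) = lim(x→∞) (4)/(15·x^2 + 4·x)
  = 0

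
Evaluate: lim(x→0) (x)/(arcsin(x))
This is a 0/0 indeterminate form.

Apply L'Hôpital's rule: differentiate numerator and denominator separately.
  f(x) = x   ⇒   f'(x) = 1
  g(x) = asin(x)   ⇒   g'(x) = 1/sqrt(1 - x^2)
  lim(x→0) f'(x)/g'(x) = lim(x→0) (1)/(1/sqrt(1 - x^2))
  = 1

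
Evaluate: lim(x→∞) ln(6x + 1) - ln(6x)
This is an ∞-∞ indeterminate form.

Combine fractions or rationalize to convert ∞-∞ to 0/0 form:
  lim(x→∞) ln(6x + 1) - ln(6x) = 0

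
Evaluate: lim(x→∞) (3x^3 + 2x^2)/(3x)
This is an ∞/∞ indeterminate form.

Apply L'Hôpital's rule: differentiate numerator and denominator separately.
  f(x) = 3·x^3 + 2·x^2   ⇒   f'(x) = 9·x^2 + 4·x
  g(x) = 3·x   ⇒   g'(x) = 3
  lim(x→∞) f'(x)/g'(x) = lim(x→∞) (9·x^2 + 4·x)/(3)
  = ∞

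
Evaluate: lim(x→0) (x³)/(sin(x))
This is a 0/0 indeterminate form.

Apply L'Hôpital's rule: differentiate numerator and denominator separately.
  f(x) = x^3   ⇒   f'(x) = 3·x^2
  g(x) = sin(x)   ⇒   g'(x) = cos(x)
  lim(x→0) f'(x)/g'(x) = lim(x→0) (3·x^2)/(cos(x))
  = 0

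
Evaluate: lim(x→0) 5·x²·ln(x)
This is a 0·∞ indeterminate form.

Rewrite 0·∞ as a quotient (0/0 or ∞/∞ form), then apply L'Hôpital's rule:
  lim(x→0) 5·x²·ln(x) = 0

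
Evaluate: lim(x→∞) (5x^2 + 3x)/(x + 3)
This is an ∞/∞ indeterminate form.

Apply L'Hôpital's rule: differentiate numerator and denominator separately.
  f(x) = 5·x^2 + 3·x   ⇒   f'(x) = 10·x + 3
  g(x) = x + 3   ⇒   g'(x) = 1
  lim(x→∞) f'(x)/g'(x) = lim(x→∞) (10·x + 3)/(1)
  = ∞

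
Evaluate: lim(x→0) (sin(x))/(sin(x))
This is a 0/0 indeterminate form.

Apply L'Hôpital's rule: differentiate numerator and denominator separately.
  f(x) = sin(x)   ⇒   f'(x) = cos(x)
  g(x) = sin(x)   ⇒   g'(x) = cos(x)
  lim(x→0) f'(x)/g'(x) = lim(x→0) (cos(x))/(cos(x))
  = 1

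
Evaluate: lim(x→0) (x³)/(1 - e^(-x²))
This is a 0/0 indeterminate form.

Apply L'Hôpital's rule: differentiate numerator and denominator separately.
  f(x) = x^3   ⇒   f'(x) = 3·x^2
  g(x) = 1 - e^(-x^2)   ⇒   g'(x) = 2·x·e^(-x^2)
  lim(x→0) f'(x)/g'(x) = lim(x→0) (3·x^2)/(2·x·e^(-x^2))
  = 0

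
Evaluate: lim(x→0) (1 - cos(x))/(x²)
This is a 0/0 indeterminate form.

Apply L'Hôpital's rule: differentiate numerator and denominator separately.
  f(x) = 1 - cos(x)   ⇒   f'(x) = sin(x)
  g(x) = x^2   ⇒   g'(x) = 2·x
  lim(x→0) f'(x)/g'(x) = lim(x→0) (sin(x))/(2·x)
  = 1/2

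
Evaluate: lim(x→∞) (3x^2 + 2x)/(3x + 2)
This is an ∞/∞ indeterminate form.

Apply L'Hôpital's rule: differentiate numerator and denominator separately.
  f(x) = 3·x^2 + 2·x   ⇒   f'(x) = 6·x + 2
  g(x) = 3·x + 2   ⇒   g'(x) = 3
  lim(x→∞) f'(x)/g'(x) = lim(x→∞) (6·x + 2)/(3)
  = ∞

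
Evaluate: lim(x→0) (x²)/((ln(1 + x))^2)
This is a 0/0 indeterminate form.

Apply L'Hôpital's rule: differentiate numerator and denominator separately.
  f(x) = x^2   ⇒   f'(x) = 2·x
  g(x) = ln(x + 1)^2   ⇒   g'(x) = 2·ln(x + 1)/(x + 1)
  lim(x→0) f'(x)/g'(x) = lim(x→0) (2·x)/(2·ln(x + 1)/(x + 1))
  = 1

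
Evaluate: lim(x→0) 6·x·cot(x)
This is a 0·∞ indeterminate form.

Rewrite 0·∞ as a quotient (0/0 or ∞/∞ form), then apply L'Hôpital's rule:
  lim(x→0) 6·x·cot(x) = 6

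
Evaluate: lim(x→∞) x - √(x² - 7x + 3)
This is an ∞-∞ indeterminate form.

Combine fractions or rationalize to convert ∞-∞ to 0/0 form:
  lim(x→∞) x - √(x² - 7x + 3) = 7/2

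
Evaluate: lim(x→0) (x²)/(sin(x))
This is a 0/0 indeterminate form.

Apply L'Hôpital's rule: differentiate numerator and denominator separately.
  f(x) = x^2   ⇒   f'(x) = 2·x
  g(x) = sin(x)   ⇒   g'(x) = cos(x)
  lim(x→0) f'(x)/g'(x) = lim(x→0) (2·x)/(cos(x))
  = 0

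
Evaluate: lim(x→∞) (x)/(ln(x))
This is an ∞/∞ indeterminate form.

Apply L'Hôpital's rule: differentiate numerator and denominator separately.
  f(x) = x   ⇒   f'(x) = 1
  g(x) = ln(x)   ⇒   g'(x) = 1/x
  lim(x→∞) f'(x)/g'(x) = lim(x→∞) (1)/(1/x)
  = ∞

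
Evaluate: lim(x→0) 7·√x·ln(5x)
This is a 0·∞ indeterminate form.

Rewrite 0·∞ as a quotient (0/0 or ∞/∞ form), then apply L'Hôpital's rule:
  lim(x→0) 7·√x·ln(5x) = 0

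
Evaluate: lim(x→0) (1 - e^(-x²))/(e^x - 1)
This is a 0/0 indeterminate form.

Apply L'Hôpital's rule: differentiate numerator and denominator separately.
  f(x) = 1 - e^(-x^2)   ⇒   f'(x) = 2·x·e^(-x^2)
  g(x) = e^(x) - 1   ⇒   g'(x) = e^(x)
  lim(x→0) f'(x)/g'(x) = lim(x→0) (2·x·e^(-x^2))/(e^(x))
  = 0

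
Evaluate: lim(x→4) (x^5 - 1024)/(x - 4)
This is a standard limit.

Factor or rationalize the expression:
  lim(x→4) (x^5 - 1024)/(x - 4) = 1280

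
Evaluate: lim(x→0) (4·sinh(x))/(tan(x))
This is a 0/0 indeterminate form.

Apply L'Hôpital's rule: differentiate numerator and denominator separately.
  f(x) = 4·sinh(x)   ⇒   f'(x) = 4·cosh(x)
  g(x) = tan(x)   ⇒   g'(x) = tan(x)^2 + 1
  lim(x→0) f'(x)/g'(x) = lim(x→0) (4·cosh(x))/(tan(x)^2 + 1)
  = 4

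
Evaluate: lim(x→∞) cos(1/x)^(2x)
This is an exponential indeterminate form.

For exponential indeterminate forms, take the natural log:
  Let L = lim(x→∞) cos(1/x)^(2x)
  Then ln(L) = lim(x→∞) [exponent × ln(base)]
  Evaluate using L'Hôpital or standard limits, then exponentiate.
  L = 1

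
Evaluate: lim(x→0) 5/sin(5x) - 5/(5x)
This is an ∞-∞ indeterminate form.

Combine fractions or rationalize to convert ∞-∞ to 0/0 form:
  lim(x→0) 5/sin(5x) - 5/(5x) = 0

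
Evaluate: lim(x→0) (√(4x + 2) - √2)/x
This is a standard limit.

Factor or rationalize the expression:
  lim(x→0) (√(4x + 2) - √2)/x = sqrt(2)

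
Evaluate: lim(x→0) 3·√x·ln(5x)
This is a 0·∞ indeterminate form.

Rewrite 0·∞ as a quotient (0/0 or ∞/∞ form), then apply L'Hôpital's rule:
  lim(x→0) 3·√x·ln(5x) = 0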